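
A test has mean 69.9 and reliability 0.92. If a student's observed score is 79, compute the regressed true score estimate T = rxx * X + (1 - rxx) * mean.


T_est = rxx * X + (1 - rxx) * mean
T_est = 0.92 * 79 + 0.08 * 69.9
T_est = 72.68 + 5.592
T_est = 78.272

78.272


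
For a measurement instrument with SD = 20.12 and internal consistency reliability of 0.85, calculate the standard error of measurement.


SEM = SD * sqrt(1 - rxx)
SEM = 20.12 * sqrt(1 - 0.85)
SEM = 20.12 * sqrt(0.15) = 20.12 * 0.387298
SEM = 7.7924

7.7924


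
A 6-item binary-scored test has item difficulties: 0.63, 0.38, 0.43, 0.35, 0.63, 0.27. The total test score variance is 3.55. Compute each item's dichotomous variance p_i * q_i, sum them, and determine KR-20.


For each item, compute p_i * q_i:
  Item 1: 0.63 * 0.37 = 0.2331
  Item 2: 0.38 * 0.62 = 0.2356
  Item 3: 0.43 * 0.57 = 0.2451
  Item 4: 0.35 * 0.65 = 0.2275
  Item 5: 0.63 * 0.37 = 0.2331
  Item 6: 0.27 * 0.73 = 0.1971
Sum(p_i * q_i) = 0.2331 + 0.2356 + 0.2451 + 0.2275 + 0.2331 + 0.1971 = 1.3715
KR-20 = (k/(k-1)) * (1 - Sum(p_i*q_i) / Var_total)
= (6/5) * (1 - 1.3715/3.55)
= 1.2 * 0.6137
KR-20 = 0.7364

0.7364


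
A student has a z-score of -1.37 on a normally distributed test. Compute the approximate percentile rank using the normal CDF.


CDF(z) = 0.5 * (1 + erf(z/sqrt(2)))
erf(-0.9687) = -0.8293
CDF = 0.0853
Percentile rank = 0.0853 * 100 = 8.53

8.53


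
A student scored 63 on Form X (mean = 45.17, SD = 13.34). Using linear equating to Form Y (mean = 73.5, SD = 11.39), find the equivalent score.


slope = SD_Y / SD_X = 11.39 / 13.34 ~ 0.8538
intercept = mean_Y - slope * mean_X = 73.5 - (11.39 / 13.34) * 45.17 ~ 34.9328
Y = slope * X + intercept. To avoid rounding drift from the rounded slope/intercept, evaluate the equivalent form Y = mean_Y + SD_Y * (X - mean_X) / SD_X at full precision:
Y = 73.5 + 11.39 * (63 - 45.17) / 13.34
Y = 73.5 + 11.39 * 17.83 / 13.34
Y = 73.5 + 203.0837 / 13.34
Y = 73.5 + 15.2237
Y = 88.7237

88.7237


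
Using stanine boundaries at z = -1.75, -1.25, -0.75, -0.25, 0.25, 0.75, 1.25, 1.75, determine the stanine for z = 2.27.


Stanine boundaries: [-1.75, -1.25, -0.75, -0.25, 0.25, 0.75, 1.25, 1.75]
z = 2.27
Check each boundary:
  z >= -1.75 -> could be stanine 2
  z >= -1.25 -> could be stanine 3
  z >= -0.75 -> could be stanine 4
  z >= -0.25 -> could be stanine 5
  z >= 0.25 -> could be stanine 6
  z >= 0.75 -> could be stanine 7
  z >= 1.25 -> could be stanine 8
  z >= 1.75 -> could be stanine 9
Highest qualifying boundary gives stanine = 9

9


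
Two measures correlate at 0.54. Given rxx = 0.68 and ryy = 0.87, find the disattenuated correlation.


r_corrected = rxy / sqrt(rxx * ryy)
= 0.54 / sqrt(0.68 * 0.87)
= 0.54 / sqrt(0.5916)
= 0.54 / 0.769155
r_corrected = 0.7021

0.7021


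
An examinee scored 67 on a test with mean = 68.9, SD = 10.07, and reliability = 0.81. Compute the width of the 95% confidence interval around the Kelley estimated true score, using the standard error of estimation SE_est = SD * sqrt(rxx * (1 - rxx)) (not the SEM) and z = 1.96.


True score estimate = 0.81*67 + 0.19*68.9 = 67.361
SE_est = SD * sqrt(rxx * (1 - rxx)) = 10.07 * sqrt(0.81 * 0.19) = 10.07 * sqrt(0.1539) = 3.95047
CI = T_est +/- z * SE_est, so width = 2 * z * SE_est = 2 * 1.96 * 3.95047
Width = 15.4858

15.4858


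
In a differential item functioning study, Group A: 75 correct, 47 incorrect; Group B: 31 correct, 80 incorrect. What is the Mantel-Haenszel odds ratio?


Odds_A = 75/47 = 1.5957
Odds_B = 31/80 = 0.3875
OR = Odds_A / Odds_B = 1.5957 / 0.3875
Exactly, OR = (75 * 80) / (47 * 31) = 6000 / 1457
OR = 4.1181

4.1181


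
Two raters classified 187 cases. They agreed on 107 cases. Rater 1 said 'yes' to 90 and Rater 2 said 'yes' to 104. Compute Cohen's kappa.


P_o = 107/187 = 0.572193
P_e = (90*104 + 97*83) / 34969 = 0.497898
kappa = (P_o - P_e) / (1 - P_e)
kappa = (0.572193 - 0.497898) / (1 - 0.497898)
kappa = 0.148

0.148


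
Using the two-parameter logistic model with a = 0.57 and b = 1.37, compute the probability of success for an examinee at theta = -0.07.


a*(theta - b) = 0.57 * (-0.07 - 1.37) = -0.8208
exp(--0.8208) = 2.2723
P = 1 / (1 + 2.2723)
P = 0.3056

0.3056


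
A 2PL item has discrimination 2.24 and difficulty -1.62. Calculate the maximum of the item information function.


For 2PL, max info at theta = b = -1.62
I_max = a^2 / 4 = 2.24^2 / 4
= 5.0176 / 4
I_max = 1.2544

1.2544


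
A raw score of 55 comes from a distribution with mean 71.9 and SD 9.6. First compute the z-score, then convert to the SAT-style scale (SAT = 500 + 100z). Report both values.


z = (X - mean) / SD = (55 - 71.9) / 9.6
z = -16.9 / 9.6
z = -1.7604
SAT-scale = SAT = 500 + 100z
Carry z at full precision (z = -16.9 / 9.6) into the conversion:
SAT-scale = 500 + 100 * (-16.9 / 9.6) = 500 + -1690 / 9.6
SAT-scale = 500 + -176.0417
SAT-scale = 323.9583

323.9583


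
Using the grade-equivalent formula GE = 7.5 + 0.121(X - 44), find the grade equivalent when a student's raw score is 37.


raw - median = 37 - 44 = -7
slope * diff = 0.121 * -7 = -0.847
GE = 7.5 + -0.847
GE = 6.653

6.653


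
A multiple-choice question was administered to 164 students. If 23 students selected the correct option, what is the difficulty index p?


Item difficulty p = number correct / total examinees
p = 23 / 164
p = 0.1402

0.1402


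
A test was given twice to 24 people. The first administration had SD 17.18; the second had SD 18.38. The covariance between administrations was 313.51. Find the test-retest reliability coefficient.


r = cov(X,Y) / (SD_X * SD_Y)
r = 313.51 / (17.18 * 18.38)
r = 313.51 / 315.7684
r = 0.9928

0.9928


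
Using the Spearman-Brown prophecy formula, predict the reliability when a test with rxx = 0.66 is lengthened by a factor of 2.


r_new = (n * rxx) / (1 + (n-1) * rxx)
r_new = (2 * 0.66) / (1 + 1 * 0.66)
r_new = 1.32 / 1.66
r_new = 0.7952

0.7952


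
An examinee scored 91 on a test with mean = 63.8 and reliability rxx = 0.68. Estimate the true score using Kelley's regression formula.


T_est = rxx * X + (1 - rxx) * mean
T_est = 0.68 * 91 + 0.32 * 63.8
T_est = 61.88 + 20.416
T_est = 82.296

82.296


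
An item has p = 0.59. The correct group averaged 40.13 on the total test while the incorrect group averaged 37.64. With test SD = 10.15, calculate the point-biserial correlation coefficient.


q = 1 - p = 0.41
rpb = ((M1 - M0) / SD) * sqrt(p * q)
rpb = ((40.13 - 37.64) / 10.15) * sqrt(0.59 * 0.41)
rpb = 0.1207

0.1207


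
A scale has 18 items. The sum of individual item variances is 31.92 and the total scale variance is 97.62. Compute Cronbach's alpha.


alpha = (k/(k-1)) * (1 - sum(si^2)/s_total^2)
= (18/17) * (1 - 31.92/97.62)
alpha = 0.7126

0.7126


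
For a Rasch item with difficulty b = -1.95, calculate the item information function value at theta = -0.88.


P = 1/(1+exp(-(-0.88--1.95))) = 0.7446
I = P*(1-P) = 0.7446 * 0.2554
I = 0.1902

0.1902


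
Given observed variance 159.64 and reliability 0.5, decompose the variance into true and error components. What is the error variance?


var_true = rxx * var_obs = 0.5 * 159.64 = 79.82
var_error = var_obs - var_true
var_error = 159.64 - 79.82
var_error = 79.82

79.82


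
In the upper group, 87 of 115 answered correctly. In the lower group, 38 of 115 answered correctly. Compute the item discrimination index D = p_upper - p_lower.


p_upper = 87/115 = 0.7565
p_lower = 38/115 = 0.3304
D = 0.7565 - 0.3304 = 0.4261

0.4261


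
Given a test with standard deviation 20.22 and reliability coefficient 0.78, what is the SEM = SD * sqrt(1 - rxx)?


SEM = SD * sqrt(1 - rxx)
SEM = 20.22 * sqrt(1 - 0.78)
SEM = 20.22 * sqrt(0.22) = 20.22 * 0.469042
SEM = 9.484

9.484


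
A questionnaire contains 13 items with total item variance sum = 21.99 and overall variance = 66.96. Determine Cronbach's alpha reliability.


alpha = (k/(k-1)) * (1 - sum(si^2)/s_total^2)
= (13/12) * (1 - 21.99/66.96)
alpha = 0.7276

0.7276


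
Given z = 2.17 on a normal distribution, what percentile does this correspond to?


CDF(z) = 0.5 * (1 + erf(z/sqrt(2)))
erf(1.5344) = 0.97
CDF = 0.985
Percentile rank = 0.985 * 100 = 98.5

98.5


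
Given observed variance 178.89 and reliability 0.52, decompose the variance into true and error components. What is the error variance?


var_true = rxx * var_obs = 0.52 * 178.89 = 93.0228
var_error = var_obs - var_true
var_error = 178.89 - 93.0228
var_error = 85.8672

85.8672


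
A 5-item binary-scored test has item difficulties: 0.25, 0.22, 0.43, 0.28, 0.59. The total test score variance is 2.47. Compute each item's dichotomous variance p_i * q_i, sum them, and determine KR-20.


For each item, compute p_i * q_i:
  Item 1: 0.25 * 0.75 = 0.1875
  Item 2: 0.22 * 0.78 = 0.1716
  Item 3: 0.43 * 0.57 = 0.2451
  Item 4: 0.28 * 0.72 = 0.2016
  Item 5: 0.59 * 0.41 = 0.2419
Sum(p_i * q_i) = 0.1875 + 0.1716 + 0.2451 + 0.2016 + 0.2419 = 1.0477
KR-20 = (k/(k-1)) * (1 - Sum(p_i*q_i) / Var_total)
= (5/4) * (1 - 1.0477/2.47)
= 1.25 * 0.5758
KR-20 = 0.7198

0.7198


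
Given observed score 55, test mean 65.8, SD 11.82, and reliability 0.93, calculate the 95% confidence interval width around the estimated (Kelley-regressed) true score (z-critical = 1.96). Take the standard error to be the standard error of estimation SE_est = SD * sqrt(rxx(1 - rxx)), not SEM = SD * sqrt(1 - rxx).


True score estimate = 0.93*55 + 0.07*65.8 = 55.756
SE_est = SD * sqrt(rxx * (1 - rxx)) = 11.82 * sqrt(0.93 * 0.07) = 11.82 * sqrt(0.0651) = 3.015838
CI = T_est +/- z * SE_est, so width = 2 * z * SE_est = 2 * 1.96 * 3.015838
Width = 11.8221

11.8221


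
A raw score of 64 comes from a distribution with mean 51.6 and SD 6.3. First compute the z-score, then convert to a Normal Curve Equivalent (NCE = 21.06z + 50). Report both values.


z = (X - mean) / SD = (64 - 51.6) / 6.3
z = 12.4 / 6.3
z = 1.9683
NCE = NCE = 21.06z + 50
Carry z at full precision (z = 12.4 / 6.3) into the conversion:
NCE = 21.06 * (12.4 / 6.3) + 50 = 261.144 / 6.3 + 50
NCE = 41.4514 + 50
NCE = 91.4514

91.4514


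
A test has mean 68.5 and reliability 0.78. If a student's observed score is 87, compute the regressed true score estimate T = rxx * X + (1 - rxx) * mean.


T_est = rxx * X + (1 - rxx) * mean
T_est = 0.78 * 87 + 0.22 * 68.5
T_est = 67.86 + 15.07
T_est = 82.93

82.93


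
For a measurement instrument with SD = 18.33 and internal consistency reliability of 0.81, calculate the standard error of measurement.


SEM = SD * sqrt(1 - rxx)
SEM = 18.33 * sqrt(1 - 0.81)
SEM = 18.33 * sqrt(0.19) = 18.33 * 0.43589
SEM = 7.9899

7.9899


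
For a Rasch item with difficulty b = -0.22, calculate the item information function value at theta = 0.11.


P = 1/(1+exp(-(0.11--0.22))) = 0.5818
I = P*(1-P) = 0.5818 * 0.4182
I = 0.2433

0.2433


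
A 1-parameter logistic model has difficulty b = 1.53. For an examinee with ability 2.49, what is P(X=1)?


theta - b = 2.49 - 1.53 = 0.96
exp(-(theta - b)) = exp(-0.96) = 0.3829
P = 1 / (1 + 0.3829)
P = 0.7231

0.7231


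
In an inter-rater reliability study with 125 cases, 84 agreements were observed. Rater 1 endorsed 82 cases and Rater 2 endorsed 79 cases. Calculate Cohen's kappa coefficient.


P_o = 84/125 = 0.672
P_e = (82*79 + 43*46) / 15625 = 0.541184
kappa = (P_o - P_e) / (1 - P_e)
kappa = (0.672 - 0.541184) / (1 - 0.541184)
kappa = 0.2851

0.2851


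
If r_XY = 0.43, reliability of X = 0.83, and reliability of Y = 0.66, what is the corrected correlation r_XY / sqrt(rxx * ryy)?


r_corrected = rxy / sqrt(rxx * ryy)
= 0.43 / sqrt(0.83 * 0.66)
= 0.43 / sqrt(0.5478)
= 0.43 / 0.740135
r_corrected = 0.581

0.581


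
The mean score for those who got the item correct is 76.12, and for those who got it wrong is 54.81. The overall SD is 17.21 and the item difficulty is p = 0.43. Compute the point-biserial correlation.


q = 1 - p = 0.57
rpb = ((M1 - M0) / SD) * sqrt(p * q)
rpb = ((76.12 - 54.81) / 17.21) * sqrt(0.43 * 0.57)
rpb = 0.613

0.613


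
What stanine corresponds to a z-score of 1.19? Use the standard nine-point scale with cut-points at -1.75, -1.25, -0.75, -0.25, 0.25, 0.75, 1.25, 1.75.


Stanine boundaries: [-1.75, -1.25, -0.75, -0.25, 0.25, 0.75, 1.25, 1.75]
z = 1.19
Check each boundary:
  z >= -1.75 -> could be stanine 2
  z >= -1.25 -> could be stanine 3
  z >= -0.75 -> could be stanine 4
  z >= -0.25 -> could be stanine 5
  z >= 0.25 -> could be stanine 6
  z >= 0.75 -> could be stanine 7
  z < 1.25
  z < 1.75
Highest qualifying boundary gives stanine = 7

7


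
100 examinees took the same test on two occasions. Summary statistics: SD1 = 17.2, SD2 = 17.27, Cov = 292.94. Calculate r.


r = cov(X,Y) / (SD_X * SD_Y)
r = 292.94 / (17.2 * 17.27)
r = 292.94 / 297.044
r = 0.9862

0.9862


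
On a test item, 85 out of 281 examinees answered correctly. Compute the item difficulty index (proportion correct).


Item difficulty p = number correct / total examinees
p = 85 / 281
p = 0.3025

0.3025


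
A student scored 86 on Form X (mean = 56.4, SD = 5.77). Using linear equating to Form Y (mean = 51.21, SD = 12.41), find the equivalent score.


slope = SD_Y / SD_X = 12.41 / 5.77 ~ 2.1508
intercept = mean_Y - slope * mean_X = 51.21 - (12.41 / 5.77) * 56.4 ~ -70.094
Y = slope * X + intercept. To avoid rounding drift from the rounded slope/intercept, evaluate the equivalent form Y = mean_Y + SD_Y * (X - mean_X) / SD_X at full precision:
Y = 51.21 + 12.41 * (86 - 56.4) / 5.77
Y = 51.21 + 12.41 * 29.6 / 5.77
Y = 51.21 + 367.336 / 5.77
Y = 51.21 + 63.6631
Y = 114.8731

114.8731


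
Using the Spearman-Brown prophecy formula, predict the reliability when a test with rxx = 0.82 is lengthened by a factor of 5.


r_new = (n * rxx) / (1 + (n-1) * rxx)
r_new = (5 * 0.82) / (1 + 4 * 0.82)
r_new = 4.1 / 4.28
r_new = 0.9579

0.9579


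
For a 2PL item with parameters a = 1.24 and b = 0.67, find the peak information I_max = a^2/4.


For 2PL, max info at theta = b = 0.67
I_max = a^2 / 4 = 1.24^2 / 4
= 1.5376 / 4
I_max = 0.3844

0.3844


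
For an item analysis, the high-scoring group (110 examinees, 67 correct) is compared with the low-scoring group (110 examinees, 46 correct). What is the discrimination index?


p_upper = 67/110 = 0.6091
p_lower = 46/110 = 0.4182
D = 0.6091 - 0.4182 = 0.1909

0.1909


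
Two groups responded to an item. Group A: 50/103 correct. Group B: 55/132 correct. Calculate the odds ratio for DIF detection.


Odds_A = 50/53 = 0.9434
Odds_B = 55/77 = 0.7143
OR = Odds_A / Odds_B = 0.9434 / 0.7143
Exactly, OR = (50 * 77) / (53 * 55) = 3850 / 2915
OR = 1.3208

1.3208


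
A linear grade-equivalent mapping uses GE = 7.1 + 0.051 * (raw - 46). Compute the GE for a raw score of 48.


raw - median = 48 - 46 = 2
slope * diff = 0.051 * 2 = 0.102
GE = 7.1 + 0.102
GE = 7.202

7.202


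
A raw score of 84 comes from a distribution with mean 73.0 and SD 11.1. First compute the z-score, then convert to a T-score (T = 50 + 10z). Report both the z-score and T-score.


z = (X - mean) / SD = (84 - 73.0) / 11.1
z = 11.0 / 11.1
z = 0.991
T-score = T = 50 + 10z
Carry z at full precision (z = 11.0 / 11.1) into the conversion:
T-score = 50 + 10 * (11.0 / 11.1) = 50 + 110 / 11.1
T-score = 50 + 9.9099
T-score = 59.9099

59.9099


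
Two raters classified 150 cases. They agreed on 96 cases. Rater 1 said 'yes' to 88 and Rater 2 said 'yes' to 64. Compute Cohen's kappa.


P_o = 96/150 = 0.64
P_e = (88*64 + 62*86) / 22500 = 0.487289
kappa = (P_o - P_e) / (1 - P_e)
kappa = (0.64 - 0.487289) / (1 - 0.487289)
kappa = 0.2979

0.2979


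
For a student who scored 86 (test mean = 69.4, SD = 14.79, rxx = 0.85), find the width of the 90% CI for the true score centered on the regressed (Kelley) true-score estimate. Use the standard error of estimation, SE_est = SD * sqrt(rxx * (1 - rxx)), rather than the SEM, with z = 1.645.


True score estimate = 0.85*86 + 0.15*69.4 = 83.51
SE_est = SD * sqrt(rxx * (1 - rxx)) = 14.79 * sqrt(0.85 * 0.15) = 14.79 * sqrt(0.1275) = 5.281086
CI = T_est +/- z * SE_est, so width = 2 * z * SE_est = 2 * 1.645 * 5.281086
Width = 17.3748

17.3748


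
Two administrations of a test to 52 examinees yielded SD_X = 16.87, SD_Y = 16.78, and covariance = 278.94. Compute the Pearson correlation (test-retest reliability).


r = cov(X,Y) / (SD_X * SD_Y)
r = 278.94 / (16.87 * 16.78)
r = 278.94 / 283.0786
r = 0.9854

0.9854


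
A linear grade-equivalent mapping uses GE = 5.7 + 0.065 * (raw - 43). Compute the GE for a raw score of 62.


raw - median = 62 - 43 = 19
slope * diff = 0.065 * 19 = 1.235
GE = 5.7 + 1.235
GE = 6.935

6.935


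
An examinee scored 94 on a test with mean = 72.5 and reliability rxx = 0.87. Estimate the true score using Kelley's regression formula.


T_est = rxx * X + (1 - rxx) * mean
T_est = 0.87 * 94 + 0.13 * 72.5
T_est = 81.78 + 9.425
T_est = 91.205

91.205


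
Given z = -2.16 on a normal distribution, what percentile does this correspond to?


CDF(z) = 0.5 * (1 + erf(z/sqrt(2)))
erf(-1.5274) = -0.9692
CDF = 0.0154
Percentile rank = 0.0154 * 100 = 1.54

1.54


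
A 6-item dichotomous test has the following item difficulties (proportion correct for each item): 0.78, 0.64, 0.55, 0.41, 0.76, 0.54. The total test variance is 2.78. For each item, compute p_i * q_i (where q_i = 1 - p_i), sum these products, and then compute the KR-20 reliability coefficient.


For each item, compute p_i * q_i:
  Item 1: 0.78 * 0.22 = 0.1716
  Item 2: 0.64 * 0.36 = 0.2304
  Item 3: 0.55 * 0.45 = 0.2475
  Item 4: 0.41 * 0.59 = 0.2419
  Item 5: 0.76 * 0.24 = 0.1824
  Item 6: 0.54 * 0.46 = 0.2484
Sum(p_i * q_i) = 0.1716 + 0.2304 + 0.2475 + 0.2419 + 0.1824 + 0.2484 = 1.3222
KR-20 = (k/(k-1)) * (1 - Sum(p_i*q_i) / Var_total)
= (6/5) * (1 - 1.3222/2.78)
= 1.2 * 0.5244
KR-20 = 0.6293

0.6293


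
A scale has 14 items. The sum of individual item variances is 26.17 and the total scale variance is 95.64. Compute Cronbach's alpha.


alpha = (k/(k-1)) * (1 - sum(si^2)/s_total^2)
= (14/13) * (1 - 26.17/95.64)
alpha = 0.7822

0.7822


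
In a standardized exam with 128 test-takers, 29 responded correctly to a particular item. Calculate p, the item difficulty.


Item difficulty p = number correct / total examinees
p = 29 / 128
p = 0.2266

0.2266


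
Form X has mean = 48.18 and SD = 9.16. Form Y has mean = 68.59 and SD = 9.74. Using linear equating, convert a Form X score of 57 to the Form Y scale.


slope = SD_Y / SD_X = 9.74 / 9.16 ~ 1.0633
intercept = mean_Y - slope * mean_X = 68.59 - (9.74 / 9.16) * 48.18 ~ 17.3593
Y = slope * X + intercept. To avoid rounding drift from the rounded slope/intercept, evaluate the equivalent form Y = mean_Y + SD_Y * (X - mean_X) / SD_X at full precision:
Y = 68.59 + 9.74 * (57 - 48.18) / 9.16
Y = 68.59 + 9.74 * 8.82 / 9.16
Y = 68.59 + 85.9068 / 9.16
Y = 68.59 + 9.3785
Y = 77.9685

77.9685


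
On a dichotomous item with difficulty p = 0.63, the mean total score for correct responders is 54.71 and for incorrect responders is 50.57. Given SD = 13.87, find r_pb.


q = 1 - p = 0.37
rpb = ((M1 - M0) / SD) * sqrt(p * q)
rpb = ((54.71 - 50.57) / 13.87) * sqrt(0.63 * 0.37)
rpb = 0.1441

0.1441


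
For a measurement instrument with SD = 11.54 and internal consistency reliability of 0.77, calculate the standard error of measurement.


SEM = SD * sqrt(1 - rxx)
SEM = 11.54 * sqrt(1 - 0.77)
SEM = 11.54 * sqrt(0.23) = 11.54 * 0.479583
SEM = 5.5344

5.5344


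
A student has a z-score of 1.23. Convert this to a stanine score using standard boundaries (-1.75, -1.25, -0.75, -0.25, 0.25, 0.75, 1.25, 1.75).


Stanine boundaries: [-1.75, -1.25, -0.75, -0.25, 0.25, 0.75, 1.25, 1.75]
z = 1.23
Check each boundary:
  z >= -1.75 -> could be stanine 2
  z >= -1.25 -> could be stanine 3
  z >= -0.75 -> could be stanine 4
  z >= -0.25 -> could be stanine 5
  z >= 0.25 -> could be stanine 6
  z >= 0.75 -> could be stanine 7
  z < 1.25
  z < 1.75
Highest qualifying boundary gives stanine = 7

7


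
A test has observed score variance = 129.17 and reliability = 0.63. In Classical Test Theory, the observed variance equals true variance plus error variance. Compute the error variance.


var_true = rxx * var_obs = 0.63 * 129.17 = 81.3771
var_error = var_obs - var_true
var_error = 129.17 - 81.3771
var_error = 47.7929

47.7929


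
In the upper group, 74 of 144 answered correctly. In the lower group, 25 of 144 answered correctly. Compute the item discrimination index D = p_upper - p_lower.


p_upper = 74/144 = 0.5139
p_lower = 25/144 = 0.1736
D = 0.5139 - 0.1736 = 0.3403

0.3403


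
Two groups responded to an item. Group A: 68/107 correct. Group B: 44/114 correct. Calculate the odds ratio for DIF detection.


Odds_A = 68/39 = 1.7436
Odds_B = 44/70 = 0.6286
OR = Odds_A / Odds_B = 1.7436 / 0.6286
Exactly, OR = (68 * 70) / (39 * 44) = 4760 / 1716
OR = 2.7739

2.7739


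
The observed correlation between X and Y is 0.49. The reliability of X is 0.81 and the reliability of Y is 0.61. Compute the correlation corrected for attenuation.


r_corrected = rxy / sqrt(rxx * ryy)
= 0.49 / sqrt(0.81 * 0.61)
= 0.49 / sqrt(0.4941)
= 0.49 / 0.702922
r_corrected = 0.6971

0.6971


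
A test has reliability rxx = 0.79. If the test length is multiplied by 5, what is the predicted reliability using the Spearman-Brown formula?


r_new = (n * rxx) / (1 + (n-1) * rxx)
r_new = (5 * 0.79) / (1 + 4 * 0.79)
r_new = 3.95 / 4.16
r_new = 0.9495

0.9495


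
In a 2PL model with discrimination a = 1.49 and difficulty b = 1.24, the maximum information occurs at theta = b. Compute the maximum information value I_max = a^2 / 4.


For 2PL, max info at theta = b = 1.24
I_max = a^2 / 4 = 1.49^2 / 4
= 2.2201 / 4
I_max = 0.555

0.555


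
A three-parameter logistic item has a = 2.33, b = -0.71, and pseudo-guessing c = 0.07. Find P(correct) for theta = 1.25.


logit = 2.33*(1.25 - -0.71) = 4.5668
P* = 1/(1 + exp(-4.5668)) = 0.9897
P = 0.07 + (1 - 0.07) * 0.9897
P = 0.9904

0.9904


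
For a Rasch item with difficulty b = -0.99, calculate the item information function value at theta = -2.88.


P = 1/(1+exp(-(-2.88--0.99))) = 0.1312
I = P*(1-P) = 0.1312 * 0.8688
I = 0.114

0.114


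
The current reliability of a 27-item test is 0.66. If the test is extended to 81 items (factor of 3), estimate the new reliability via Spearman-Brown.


r_new = (n * rxx) / (1 + (n-1) * rxx)
r_new = (3 * 0.66) / (1 + 2 * 0.66)
r_new = 1.98 / 2.32
r_new = 0.8534

0.8534


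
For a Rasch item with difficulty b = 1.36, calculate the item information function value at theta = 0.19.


P = 1/(1+exp(-(0.19-1.36))) = 0.2369
I = P*(1-P) = 0.2369 * 0.7631
I = 0.1808

0.1808


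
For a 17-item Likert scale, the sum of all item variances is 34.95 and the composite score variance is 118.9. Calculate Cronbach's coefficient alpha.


alpha = (k/(k-1)) * (1 - sum(si^2)/s_total^2)
= (17/16) * (1 - 34.95/118.9)
alpha = 0.7502

0.7502


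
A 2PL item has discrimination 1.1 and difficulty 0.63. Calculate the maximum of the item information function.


For 2PL, max info at theta = b = 0.63
I_max = a^2 / 4 = 1.1^2 / 4
= 1.21 / 4
I_max = 0.3025

0.3025


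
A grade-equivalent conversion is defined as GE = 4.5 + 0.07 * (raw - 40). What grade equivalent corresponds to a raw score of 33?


raw - median = 33 - 40 = -7
slope * diff = 0.07 * -7 = -0.49
GE = 4.5 + -0.49
GE = 4.01

4.01


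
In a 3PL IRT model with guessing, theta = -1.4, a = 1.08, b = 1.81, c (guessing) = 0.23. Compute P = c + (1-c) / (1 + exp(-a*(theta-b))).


logit = 1.08*(-1.4 - 1.81) = -3.4668
P* = 1/(1 + exp(--3.4668)) = 0.0303
P = 0.23 + (1 - 0.23) * 0.0303
P = 0.2533

0.2533


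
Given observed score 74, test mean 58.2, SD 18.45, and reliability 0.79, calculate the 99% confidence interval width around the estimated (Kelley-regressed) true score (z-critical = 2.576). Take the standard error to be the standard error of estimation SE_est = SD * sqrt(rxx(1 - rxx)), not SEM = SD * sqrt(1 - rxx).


True score estimate = 0.79*74 + 0.21*58.2 = 70.682
SE_est = SD * sqrt(rxx * (1 - rxx)) = 18.45 * sqrt(0.79 * 0.21) = 18.45 * sqrt(0.1659) = 7.514837
CI = T_est +/- z * SE_est, so width = 2 * z * SE_est = 2 * 2.576 * 7.514837
Width = 38.7164

38.7164


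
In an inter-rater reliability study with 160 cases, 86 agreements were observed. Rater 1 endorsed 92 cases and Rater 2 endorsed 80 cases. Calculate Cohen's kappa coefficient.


P_o = 86/160 = 0.5375
P_e = (92*80 + 68*80) / 25600 = 0.5
kappa = (P_o - P_e) / (1 - P_e)
kappa = (0.5375 - 0.5) / (1 - 0.5)
kappa = 0.075

0.075


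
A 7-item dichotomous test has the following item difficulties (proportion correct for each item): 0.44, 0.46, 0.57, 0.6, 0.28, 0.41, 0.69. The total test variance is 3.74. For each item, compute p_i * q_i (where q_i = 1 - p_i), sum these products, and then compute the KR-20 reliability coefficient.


For each item, compute p_i * q_i:
  Item 1: 0.44 * 0.56 = 0.2464
  Item 2: 0.46 * 0.54 = 0.2484
  Item 3: 0.57 * 0.43 = 0.2451
  Item 4: 0.6 * 0.4 = 0.24
  Item 5: 0.28 * 0.72 = 0.2016
  Item 6: 0.41 * 0.59 = 0.2419
  Item 7: 0.69 * 0.31 = 0.2139
Sum(p_i * q_i) = 0.2464 + 0.2484 + 0.2451 + 0.24 + 0.2016 + 0.2419 + 0.2139 = 1.6373
KR-20 = (k/(k-1)) * (1 - Sum(p_i*q_i) / Var_total)
= (7/6) * (1 - 1.6373/3.74)
= 1.1667 * 0.5622
KR-20 = 0.6559

0.6559


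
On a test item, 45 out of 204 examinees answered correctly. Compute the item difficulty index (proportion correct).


Item difficulty p = number correct / total examinees
p = 45 / 204
p = 0.2206

0.2206


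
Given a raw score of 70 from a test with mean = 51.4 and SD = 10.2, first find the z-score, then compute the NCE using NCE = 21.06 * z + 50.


z = (X - mean) / SD = (70 - 51.4) / 10.2
z = 18.6 / 10.2
z = 1.8235
NCE = NCE = 21.06z + 50
Carry z at full precision (z = 18.6 / 10.2) into the conversion:
NCE = 21.06 * (18.6 / 10.2) + 50 = 391.716 / 10.2 + 50
NCE = 38.4035 + 50
NCE = 88.4035

88.4035


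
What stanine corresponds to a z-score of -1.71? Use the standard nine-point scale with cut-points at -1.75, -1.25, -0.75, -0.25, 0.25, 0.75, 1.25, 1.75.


Stanine boundaries: [-1.75, -1.25, -0.75, -0.25, 0.25, 0.75, 1.25, 1.75]
z = -1.71
Check each boundary:
  z >= -1.75 -> could be stanine 2
  z < -1.25
  z < -0.75
  z < -0.25
  z < 0.25
  z < 0.75
  z < 1.25
  z < 1.75
Highest qualifying boundary gives stanine = 2

2


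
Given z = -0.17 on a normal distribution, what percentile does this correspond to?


CDF(z) = 0.5 * (1 + erf(z/sqrt(2)))
erf(-0.1202) = -0.135
CDF = 0.4325
Percentile rank = 0.4325 * 100 = 43.25

43.25


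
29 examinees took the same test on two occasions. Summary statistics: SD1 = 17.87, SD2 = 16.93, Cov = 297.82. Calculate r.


r = cov(X,Y) / (SD_X * SD_Y)
r = 297.82 / (17.87 * 16.93)
r = 297.82 / 302.5391
r = 0.9844

0.9844


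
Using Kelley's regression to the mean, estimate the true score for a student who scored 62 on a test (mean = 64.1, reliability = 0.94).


T_est = rxx * X + (1 - rxx) * mean
T_est = 0.94 * 62 + 0.06 * 64.1
T_est = 58.28 + 3.846
T_est = 62.126

62.126


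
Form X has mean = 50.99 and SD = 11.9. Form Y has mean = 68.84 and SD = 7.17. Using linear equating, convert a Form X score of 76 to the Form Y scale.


slope = SD_Y / SD_X = 7.17 / 11.9 ~ 0.6025
intercept = mean_Y - slope * mean_X = 68.84 - (7.17 / 11.9) * 50.99 ~ 38.1175
Y = slope * X + intercept. To avoid rounding drift from the rounded slope/intercept, evaluate the equivalent form Y = mean_Y + SD_Y * (X - mean_X) / SD_X at full precision:
Y = 68.84 + 7.17 * (76 - 50.99) / 11.9
Y = 68.84 + 7.17 * 25.01 / 11.9
Y = 68.84 + 179.3217 / 11.9
Y = 68.84 + 15.0691
Y = 83.9091

83.9091


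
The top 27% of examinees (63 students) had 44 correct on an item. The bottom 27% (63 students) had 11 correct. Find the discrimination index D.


p_upper = 44/63 = 0.6984
p_lower = 11/63 = 0.1746
D = 0.6984 - 0.1746 = 0.5238

0.5238


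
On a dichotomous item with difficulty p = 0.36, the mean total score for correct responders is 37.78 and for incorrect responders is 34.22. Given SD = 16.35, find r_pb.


q = 1 - p = 0.64
rpb = ((M1 - M0) / SD) * sqrt(p * q)
rpb = ((37.78 - 34.22) / 16.35) * sqrt(0.36 * 0.64)
rpb = 0.1045

0.1045


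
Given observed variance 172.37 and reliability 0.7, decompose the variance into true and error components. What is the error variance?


var_true = rxx * var_obs = 0.7 * 172.37 = 120.659
var_error = var_obs - var_true
var_error = 172.37 - 120.659
var_error = 51.711

51.711


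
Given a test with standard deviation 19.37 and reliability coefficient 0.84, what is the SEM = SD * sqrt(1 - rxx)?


SEM = SD * sqrt(1 - rxx)
SEM = 19.37 * sqrt(1 - 0.84)
SEM = 19.37 * sqrt(0.16) = 19.37 * 0.4
SEM = 7.748

7.748


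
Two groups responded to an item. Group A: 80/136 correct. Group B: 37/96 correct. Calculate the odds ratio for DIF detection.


Odds_A = 80/56 = 1.4286
Odds_B = 37/59 = 0.6271
OR = Odds_A / Odds_B = 1.4286 / 0.6271
Exactly, OR = (80 * 59) / (56 * 37) = 4720 / 2072
OR = 2.278

2.278


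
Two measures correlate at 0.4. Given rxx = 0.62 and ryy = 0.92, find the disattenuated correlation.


r_corrected = rxy / sqrt(rxx * ryy)
= 0.4 / sqrt(0.62 * 0.92)
= 0.4 / sqrt(0.5704)
= 0.4 / 0.755248
r_corrected = 0.5296

0.5296


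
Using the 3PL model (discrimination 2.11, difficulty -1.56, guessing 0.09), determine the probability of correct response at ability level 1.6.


logit = 2.11*(1.6 - -1.56) = 6.6676
P* = 1/(1 + exp(-6.6676)) = 0.9987
P = 0.09 + (1 - 0.09) * 0.9987
P = 0.9988

0.9988


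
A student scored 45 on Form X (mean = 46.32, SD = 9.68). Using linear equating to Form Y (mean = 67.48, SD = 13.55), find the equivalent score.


slope = SD_Y / SD_X = 13.55 / 9.68 ~ 1.3998
intercept = mean_Y - slope * mean_X = 67.48 - (13.55 / 9.68) * 46.32 ~ 2.6416
Y = slope * X + intercept. To avoid rounding drift from the rounded slope/intercept, evaluate the equivalent form Y = mean_Y + SD_Y * (X - mean_X) / SD_X at full precision:
Y = 67.48 + 13.55 * (45 - 46.32) / 9.68
Y = 67.48 - 13.55 * 1.32 / 9.68
Y = 67.48 - 17.886 / 9.68
Y = 67.48 - 1.8477
Y = 65.6323

65.6323


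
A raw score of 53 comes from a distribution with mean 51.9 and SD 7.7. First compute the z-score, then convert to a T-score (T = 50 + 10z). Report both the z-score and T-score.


z = (X - mean) / SD = (53 - 51.9) / 7.7
z = 1.1 / 7.7
z = 0.1429
T-score = T = 50 + 10z
Carry z at full precision (z = 1.1 / 7.7) into the conversion:
T-score = 50 + 10 * (1.1 / 7.7) = 50 + 11 / 7.7
T-score = 50 + 1.4286
T-score = 51.4286

51.4286


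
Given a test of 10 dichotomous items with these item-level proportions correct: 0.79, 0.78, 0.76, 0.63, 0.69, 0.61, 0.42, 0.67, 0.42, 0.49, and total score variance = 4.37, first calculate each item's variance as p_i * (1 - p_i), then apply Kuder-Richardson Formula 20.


For each item, compute p_i * q_i:
  Item 1: 0.79 * 0.21 = 0.1659
  Item 2: 0.78 * 0.22 = 0.1716
  Item 3: 0.76 * 0.24 = 0.1824
  Item 4: 0.63 * 0.37 = 0.2331
  Item 5: 0.69 * 0.31 = 0.2139
  Item 6: 0.61 * 0.39 = 0.2379
  Item 7: 0.42 * 0.58 = 0.2436
  Item 8: 0.67 * 0.33 = 0.2211
  Item 9: 0.42 * 0.58 = 0.2436
  Item 10: 0.49 * 0.51 = 0.2499
Sum(p_i * q_i) = 0.1659 + 0.1716 + 0.1824 + 0.2331 + 0.2139 + 0.2379 + 0.2436 + 0.2211 + 0.2436 + 0.2499 = 2.163
KR-20 = (k/(k-1)) * (1 - Sum(p_i*q_i) / Var_total)
= (10/9) * (1 - 2.163/4.37)
= 1.1111 * 0.505
KR-20 = 0.5611

0.5611


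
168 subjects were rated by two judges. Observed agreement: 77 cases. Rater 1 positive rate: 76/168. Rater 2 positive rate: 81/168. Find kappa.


P_o = 77/168 = 0.458333
P_e = (76*81 + 92*87) / 28224 = 0.501701
kappa = (P_o - P_e) / (1 - P_e)
kappa = (0.458333 - 0.501701) / (1 - 0.501701)
kappa = -0.087

-0.087


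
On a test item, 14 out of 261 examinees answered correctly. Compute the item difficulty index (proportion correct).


Item difficulty p = number correct / total examinees
p = 14 / 261
p = 0.0536

0.0536


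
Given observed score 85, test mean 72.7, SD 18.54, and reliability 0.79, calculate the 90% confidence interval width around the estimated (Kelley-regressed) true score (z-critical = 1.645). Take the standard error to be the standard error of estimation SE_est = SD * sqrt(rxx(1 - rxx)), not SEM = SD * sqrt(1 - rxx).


True score estimate = 0.79*85 + 0.21*72.7 = 82.417
SE_est = SD * sqrt(rxx * (1 - rxx)) = 18.54 * sqrt(0.79 * 0.21) = 18.54 * sqrt(0.1659) = 7.551495
CI = T_est +/- z * SE_est, so width = 2 * z * SE_est = 2 * 1.645 * 7.551495
Width = 24.8444

24.8444


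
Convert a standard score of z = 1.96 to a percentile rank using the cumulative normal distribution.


CDF(z) = 0.5 * (1 + erf(z/sqrt(2)))
erf(1.3859) = 0.95
CDF = 0.975
Percentile rank = 0.975 * 100 = 97.5

97.5


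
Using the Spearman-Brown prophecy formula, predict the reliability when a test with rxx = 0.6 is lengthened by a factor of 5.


r_new = (n * rxx) / (1 + (n-1) * rxx)
r_new = (5 * 0.6) / (1 + 4 * 0.6)
r_new = 3.0 / 3.4
r_new = 0.8824

0.8824


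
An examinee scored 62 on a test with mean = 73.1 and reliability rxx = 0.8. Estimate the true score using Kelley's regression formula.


T_est = rxx * X + (1 - rxx) * mean
T_est = 0.8 * 62 + 0.2 * 73.1
T_est = 49.6 + 14.62
T_est = 64.22

64.22


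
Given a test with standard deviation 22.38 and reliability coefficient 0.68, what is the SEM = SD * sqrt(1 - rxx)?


SEM = SD * sqrt(1 - rxx)
SEM = 22.38 * sqrt(1 - 0.68)
SEM = 22.38 * sqrt(0.32) = 22.38 * 0.565685
SEM = 12.66

12.66


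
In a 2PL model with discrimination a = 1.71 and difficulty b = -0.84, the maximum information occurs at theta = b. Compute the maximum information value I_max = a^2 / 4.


For 2PL, max info at theta = b = -0.84
I_max = a^2 / 4 = 1.71^2 / 4
= 2.9241 / 4
I_max = 0.731

0.731


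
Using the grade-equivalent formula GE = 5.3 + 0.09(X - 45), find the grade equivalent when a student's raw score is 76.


raw - median = 76 - 45 = 31
slope * diff = 0.09 * 31 = 2.79
GE = 5.3 + 2.79
GE = 8.09

8.09


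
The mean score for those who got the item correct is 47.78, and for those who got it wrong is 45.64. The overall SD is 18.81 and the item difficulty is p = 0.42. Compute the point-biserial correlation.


q = 1 - p = 0.58
rpb = ((M1 - M0) / SD) * sqrt(p * q)
rpb = ((47.78 - 45.64) / 18.81) * sqrt(0.42 * 0.58)
rpb = 0.0562

0.0562


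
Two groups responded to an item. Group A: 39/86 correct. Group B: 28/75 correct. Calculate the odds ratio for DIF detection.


Odds_A = 39/47 = 0.8298
Odds_B = 28/47 = 0.5957
OR = Odds_A / Odds_B = 0.8298 / 0.5957
Exactly, OR = (39 * 47) / (47 * 28) = 1833 / 1316
OR = 1.3929

1.3929


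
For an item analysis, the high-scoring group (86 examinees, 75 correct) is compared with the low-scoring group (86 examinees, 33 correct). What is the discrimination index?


p_upper = 75/86 = 0.8721
p_lower = 33/86 = 0.3837
D = 0.8721 - 0.3837 = 0.4884

0.4884


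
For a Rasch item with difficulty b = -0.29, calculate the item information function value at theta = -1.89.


P = 1/(1+exp(-(-1.89--0.29))) = 0.168
I = P*(1-P) = 0.168 * 0.832
I = 0.1398

0.1398


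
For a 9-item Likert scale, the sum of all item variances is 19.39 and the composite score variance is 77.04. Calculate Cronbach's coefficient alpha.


alpha = (k/(k-1)) * (1 - sum(si^2)/s_total^2)
= (9/8) * (1 - 19.39/77.04)
alpha = 0.8419

0.8419


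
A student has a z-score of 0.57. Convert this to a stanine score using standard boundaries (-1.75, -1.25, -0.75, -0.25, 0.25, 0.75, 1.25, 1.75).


Stanine boundaries: [-1.75, -1.25, -0.75, -0.25, 0.25, 0.75, 1.25, 1.75]
z = 0.57
Check each boundary:
  z >= -1.75 -> could be stanine 2
  z >= -1.25 -> could be stanine 3
  z >= -0.75 -> could be stanine 4
  z >= -0.25 -> could be stanine 5
  z >= 0.25 -> could be stanine 6
  z < 0.75
  z < 1.25
  z < 1.75
Highest qualifying boundary gives stanine = 6

6


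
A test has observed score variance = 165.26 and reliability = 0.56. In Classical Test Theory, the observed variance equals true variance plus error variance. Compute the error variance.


var_true = rxx * var_obs = 0.56 * 165.26 = 92.5456
var_error = var_obs - var_true
var_error = 165.26 - 92.5456
var_error = 72.7144

72.7144


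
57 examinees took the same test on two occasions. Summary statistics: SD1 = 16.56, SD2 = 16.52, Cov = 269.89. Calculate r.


r = cov(X,Y) / (SD_X * SD_Y)
r = 269.89 / (16.56 * 16.52)
r = 269.89 / 273.5712
r = 0.9865

0.9865


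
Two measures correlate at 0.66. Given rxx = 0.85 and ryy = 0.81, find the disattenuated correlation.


r_corrected = rxy / sqrt(rxx * ryy)
= 0.66 / sqrt(0.85 * 0.81)
= 0.66 / sqrt(0.6885)
= 0.66 / 0.829759
r_corrected = 0.7954

0.7954


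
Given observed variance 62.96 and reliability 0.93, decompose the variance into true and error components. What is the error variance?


var_true = rxx * var_obs = 0.93 * 62.96 = 58.5528
var_error = var_obs - var_true
var_error = 62.96 - 58.5528
var_error = 4.4072

4.4072


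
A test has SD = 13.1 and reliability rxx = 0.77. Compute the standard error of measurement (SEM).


SEM = SD * sqrt(1 - rxx)
SEM = 13.1 * sqrt(1 - 0.77)
SEM = 13.1 * sqrt(0.23) = 13.1 * 0.479583
SEM = 6.2825

6.2825


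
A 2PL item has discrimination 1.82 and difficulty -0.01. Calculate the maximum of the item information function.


For 2PL, max info at theta = b = -0.01
I_max = a^2 / 4 = 1.82^2 / 4
= 3.3124 / 4
I_max = 0.8281

0.8281


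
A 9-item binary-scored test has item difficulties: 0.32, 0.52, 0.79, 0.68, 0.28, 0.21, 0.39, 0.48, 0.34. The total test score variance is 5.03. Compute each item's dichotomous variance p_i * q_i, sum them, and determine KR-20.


For each item, compute p_i * q_i:
  Item 1: 0.32 * 0.68 = 0.2176
  Item 2: 0.52 * 0.48 = 0.2496
  Item 3: 0.79 * 0.21 = 0.1659
  Item 4: 0.68 * 0.32 = 0.2176
  Item 5: 0.28 * 0.72 = 0.2016
  Item 6: 0.21 * 0.79 = 0.1659
  Item 7: 0.39 * 0.61 = 0.2379
  Item 8: 0.48 * 0.52 = 0.2496
  Item 9: 0.34 * 0.66 = 0.2244
Sum(p_i * q_i) = 0.2176 + 0.2496 + 0.1659 + 0.2176 + 0.2016 + 0.1659 + 0.2379 + 0.2496 + 0.2244 = 1.9301
KR-20 = (k/(k-1)) * (1 - Sum(p_i*q_i) / Var_total)
= (9/8) * (1 - 1.9301/5.03)
= 1.125 * 0.6163
KR-20 = 0.6933

0.6933


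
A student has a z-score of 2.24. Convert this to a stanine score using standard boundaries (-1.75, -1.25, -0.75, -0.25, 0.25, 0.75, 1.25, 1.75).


Stanine boundaries: [-1.75, -1.25, -0.75, -0.25, 0.25, 0.75, 1.25, 1.75]
z = 2.24
Check each boundary:
  z >= -1.75 -> could be stanine 2
  z >= -1.25 -> could be stanine 3
  z >= -0.75 -> could be stanine 4
  z >= -0.25 -> could be stanine 5
  z >= 0.25 -> could be stanine 6
  z >= 0.75 -> could be stanine 7
  z >= 1.25 -> could be stanine 8
  z >= 1.75 -> could be stanine 9
Highest qualifying boundary gives stanine = 9

9


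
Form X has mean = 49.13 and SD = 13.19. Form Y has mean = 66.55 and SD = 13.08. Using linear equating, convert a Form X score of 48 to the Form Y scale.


slope = SD_Y / SD_X = 13.08 / 13.19 ~ 0.9917
intercept = mean_Y - slope * mean_X = 66.55 - (13.08 / 13.19) * 49.13 ~ 17.8297
Y = slope * X + intercept. To avoid rounding drift from the rounded slope/intercept, evaluate the equivalent form Y = mean_Y + SD_Y * (X - mean_X) / SD_X at full precision:
Y = 66.55 + 13.08 * (48 - 49.13) / 13.19
Y = 66.55 - 13.08 * 1.13 / 13.19
Y = 66.55 - 14.7804 / 13.19
Y = 66.55 - 1.1206
Y = 65.4294

65.4294


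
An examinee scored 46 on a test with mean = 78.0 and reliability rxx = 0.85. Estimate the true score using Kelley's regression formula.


T_est = rxx * X + (1 - rxx) * mean
T_est = 0.85 * 46 + 0.15 * 78.0
T_est = 39.1 + 11.7
T_est = 50.8

50.8


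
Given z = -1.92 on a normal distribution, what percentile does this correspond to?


CDF(z) = 0.5 * (1 + erf(z/sqrt(2)))
erf(-1.3576) = -0.9451
CDF = 0.0274
Percentile rank = 0.0274 * 100 = 2.74

2.74
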